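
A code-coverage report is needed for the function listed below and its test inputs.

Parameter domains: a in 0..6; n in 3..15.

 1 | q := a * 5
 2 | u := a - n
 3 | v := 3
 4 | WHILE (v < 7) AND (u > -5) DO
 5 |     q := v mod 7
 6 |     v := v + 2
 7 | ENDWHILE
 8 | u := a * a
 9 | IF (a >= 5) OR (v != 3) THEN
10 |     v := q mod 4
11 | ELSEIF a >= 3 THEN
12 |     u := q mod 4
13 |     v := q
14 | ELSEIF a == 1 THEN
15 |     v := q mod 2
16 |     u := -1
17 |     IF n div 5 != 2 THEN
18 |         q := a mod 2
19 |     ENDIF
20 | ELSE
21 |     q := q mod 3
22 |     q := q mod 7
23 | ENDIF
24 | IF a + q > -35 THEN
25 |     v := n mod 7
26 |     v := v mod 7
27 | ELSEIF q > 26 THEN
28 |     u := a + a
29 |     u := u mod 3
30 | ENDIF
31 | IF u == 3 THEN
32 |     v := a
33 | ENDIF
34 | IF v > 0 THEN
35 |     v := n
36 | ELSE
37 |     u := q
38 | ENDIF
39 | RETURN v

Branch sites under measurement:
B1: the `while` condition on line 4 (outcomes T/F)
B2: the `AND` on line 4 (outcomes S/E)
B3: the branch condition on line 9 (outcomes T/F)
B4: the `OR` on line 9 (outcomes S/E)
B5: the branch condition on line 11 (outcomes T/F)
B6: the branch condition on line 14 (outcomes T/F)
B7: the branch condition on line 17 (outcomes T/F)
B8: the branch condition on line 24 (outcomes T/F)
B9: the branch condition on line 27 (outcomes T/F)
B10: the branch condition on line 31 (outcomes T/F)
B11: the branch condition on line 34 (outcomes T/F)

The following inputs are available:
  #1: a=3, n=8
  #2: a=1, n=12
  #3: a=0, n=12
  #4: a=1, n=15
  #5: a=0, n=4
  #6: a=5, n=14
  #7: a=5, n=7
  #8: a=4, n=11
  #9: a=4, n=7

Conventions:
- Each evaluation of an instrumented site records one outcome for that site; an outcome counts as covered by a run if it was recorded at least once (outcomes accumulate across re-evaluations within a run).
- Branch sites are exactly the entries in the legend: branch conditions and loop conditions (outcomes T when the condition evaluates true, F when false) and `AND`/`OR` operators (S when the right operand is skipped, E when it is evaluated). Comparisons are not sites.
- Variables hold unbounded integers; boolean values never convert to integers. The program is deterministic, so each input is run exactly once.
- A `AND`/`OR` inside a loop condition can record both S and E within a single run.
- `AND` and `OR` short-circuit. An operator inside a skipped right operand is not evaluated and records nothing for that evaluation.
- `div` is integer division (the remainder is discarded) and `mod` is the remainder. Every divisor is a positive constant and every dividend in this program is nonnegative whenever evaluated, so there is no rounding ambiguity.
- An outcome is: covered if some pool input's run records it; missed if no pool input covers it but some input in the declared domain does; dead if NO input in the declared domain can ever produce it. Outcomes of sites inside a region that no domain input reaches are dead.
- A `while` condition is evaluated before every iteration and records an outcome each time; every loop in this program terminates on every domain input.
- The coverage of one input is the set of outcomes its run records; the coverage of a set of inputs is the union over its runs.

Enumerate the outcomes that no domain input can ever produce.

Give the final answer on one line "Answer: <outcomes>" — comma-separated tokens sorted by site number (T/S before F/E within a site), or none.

checking every outcome against all 91 domain inputs:
  B8=F: zero occurrences over every domain input -> dead
  B9=T: zero occurrences over every domain input -> dead
  B9=F: zero occurrences over every domain input -> dead
  reachable outcomes have witnesses, e.g. B1=T (e.g. a=0, n=3), B1=F (e.g. a=0, n=3), B2=S (e.g. a=0, n=3), B2=E (e.g. a=0, n=3)

Answer: B8=F, B9=T, B9=F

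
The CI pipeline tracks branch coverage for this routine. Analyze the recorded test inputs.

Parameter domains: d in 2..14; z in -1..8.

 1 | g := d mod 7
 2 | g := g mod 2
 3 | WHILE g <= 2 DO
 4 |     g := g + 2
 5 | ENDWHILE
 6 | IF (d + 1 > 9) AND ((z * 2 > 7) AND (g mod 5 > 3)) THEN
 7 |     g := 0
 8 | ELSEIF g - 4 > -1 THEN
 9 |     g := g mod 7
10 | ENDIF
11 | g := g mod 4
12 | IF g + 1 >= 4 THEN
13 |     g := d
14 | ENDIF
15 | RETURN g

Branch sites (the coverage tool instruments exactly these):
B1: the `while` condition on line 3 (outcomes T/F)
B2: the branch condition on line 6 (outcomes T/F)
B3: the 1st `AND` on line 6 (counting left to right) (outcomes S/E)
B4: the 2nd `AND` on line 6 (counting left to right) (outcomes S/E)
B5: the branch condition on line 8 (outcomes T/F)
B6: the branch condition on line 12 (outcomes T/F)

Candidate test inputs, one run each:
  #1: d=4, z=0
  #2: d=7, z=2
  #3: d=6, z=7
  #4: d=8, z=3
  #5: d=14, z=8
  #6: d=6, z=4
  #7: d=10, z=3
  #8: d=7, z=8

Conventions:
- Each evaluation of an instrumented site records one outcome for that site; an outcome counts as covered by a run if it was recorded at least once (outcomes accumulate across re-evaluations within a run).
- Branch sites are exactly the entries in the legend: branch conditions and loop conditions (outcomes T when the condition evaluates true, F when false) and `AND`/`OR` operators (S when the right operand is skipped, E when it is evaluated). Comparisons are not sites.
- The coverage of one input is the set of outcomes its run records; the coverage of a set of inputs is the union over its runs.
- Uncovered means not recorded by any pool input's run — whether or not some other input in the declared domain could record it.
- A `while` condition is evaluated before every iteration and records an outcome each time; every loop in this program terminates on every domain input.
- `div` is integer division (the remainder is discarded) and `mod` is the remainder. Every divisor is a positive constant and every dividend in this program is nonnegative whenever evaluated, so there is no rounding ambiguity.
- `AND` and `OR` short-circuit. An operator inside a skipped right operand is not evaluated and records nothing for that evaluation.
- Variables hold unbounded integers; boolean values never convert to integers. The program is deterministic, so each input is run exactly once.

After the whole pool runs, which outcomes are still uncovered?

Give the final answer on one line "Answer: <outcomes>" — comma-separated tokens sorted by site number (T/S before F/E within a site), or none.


test 1 (d=4, z=0) hits B1=T, B1=F, B2=F, B3=S, B5=T, B6=F
test 2 (d=7, z=2) hits B1=T, B1=F, B2=F, B3=S, B5=T, B6=F
test 3 (d=6, z=7) hits B1=T, B1=F, B2=F, B3=S, B5=T, B6=F
test 4 (d=8, z=3) hits B1=T, B1=F, B2=F, B3=S, B5=F, B6=T
test 5 (d=14, z=8) hits B1=T, B1=F, B2=T, B3=E, B4=E, B6=F
test 6 (d=6, z=4) hits B1=T, B1=F, B2=F, B3=S, B5=T, B6=F
test 7 (d=10, z=3) hits B1=T, B1=F, B2=F, B3=E, B4=S, B5=F, B6=T
test 8 (d=7, z=8) hits B1=T, B1=F, B2=F, B3=S, B5=T, B6=F
union over the pool: B1=T, B1=F, B2=T, B2=F, B3=S, B3=E, B4=S, B4=E, B5=T, B5=F, B6=T, B6=F
uncovered (0 of 12): none
Answer: none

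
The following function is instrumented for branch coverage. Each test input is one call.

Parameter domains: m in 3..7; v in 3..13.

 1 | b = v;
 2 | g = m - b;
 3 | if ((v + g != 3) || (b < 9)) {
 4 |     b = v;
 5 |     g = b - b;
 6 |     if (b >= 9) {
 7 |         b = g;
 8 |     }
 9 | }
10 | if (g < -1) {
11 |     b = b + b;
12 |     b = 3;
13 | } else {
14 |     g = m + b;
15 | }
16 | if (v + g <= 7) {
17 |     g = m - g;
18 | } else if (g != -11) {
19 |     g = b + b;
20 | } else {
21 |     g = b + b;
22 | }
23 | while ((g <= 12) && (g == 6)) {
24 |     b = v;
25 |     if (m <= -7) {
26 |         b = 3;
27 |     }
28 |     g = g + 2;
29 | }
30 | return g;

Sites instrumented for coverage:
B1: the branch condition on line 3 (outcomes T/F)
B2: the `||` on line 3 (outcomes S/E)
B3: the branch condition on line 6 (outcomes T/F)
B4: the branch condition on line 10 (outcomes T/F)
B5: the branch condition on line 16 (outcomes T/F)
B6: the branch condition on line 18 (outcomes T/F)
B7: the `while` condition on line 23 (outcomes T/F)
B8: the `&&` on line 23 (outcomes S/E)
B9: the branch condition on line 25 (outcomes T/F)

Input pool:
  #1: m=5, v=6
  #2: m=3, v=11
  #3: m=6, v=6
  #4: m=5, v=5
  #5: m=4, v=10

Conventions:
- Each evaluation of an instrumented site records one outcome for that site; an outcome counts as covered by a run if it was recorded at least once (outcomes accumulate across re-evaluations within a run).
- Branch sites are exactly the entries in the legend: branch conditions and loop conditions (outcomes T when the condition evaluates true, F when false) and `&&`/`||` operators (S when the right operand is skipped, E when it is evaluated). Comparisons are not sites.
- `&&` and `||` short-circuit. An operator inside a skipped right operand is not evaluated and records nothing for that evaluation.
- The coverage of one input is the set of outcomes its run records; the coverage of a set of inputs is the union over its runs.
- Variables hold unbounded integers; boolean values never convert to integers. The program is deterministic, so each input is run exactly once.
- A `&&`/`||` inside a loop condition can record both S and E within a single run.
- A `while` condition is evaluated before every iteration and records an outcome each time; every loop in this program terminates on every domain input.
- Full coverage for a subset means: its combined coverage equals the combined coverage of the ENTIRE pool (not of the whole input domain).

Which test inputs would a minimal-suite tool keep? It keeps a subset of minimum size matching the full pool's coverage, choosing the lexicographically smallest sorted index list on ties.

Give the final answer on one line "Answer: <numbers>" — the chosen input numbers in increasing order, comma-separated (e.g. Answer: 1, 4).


input #1, m=5, v=6: outcomes B1=T, B2=S, B3=F, B4=F, B5=F, B6=T, B7=F, B8=E
input #2, m=3, v=11: outcomes B1=F, B2=E, B4=T, B5=T, B7=F, B8=E
input #3, m=6, v=6: outcomes B1=T, B2=S, B3=F, B4=F, B5=F, B6=T, B7=F, B8=E
input #4, m=5, v=5: outcomes B1=T, B2=S, B3=F, B4=F, B5=F, B6=T, B7=F, B8=E
input #5, m=4, v=10: outcomes B1=T, B2=S, B3=T, B4=F, B5=F, B6=T, B7=F, B8=E
union over all inputs: B1=T, B1=F, B2=S, B2=E, B3=T, B3=F, B4=T, B4=F, B5=T, B5=F, B6=T, B7=F, B8=E (13 outcomes)
checked all size-1 subsets: none covers 13 outcomes (max 8/13)
checked all size-2 subsets: none covers 13 outcomes (max 12/13)
size 3: inputs {1, 2, 5} cover all 13 outcomes, and no lexicographically smaller subset of this size does
Answer: 1, 2, 5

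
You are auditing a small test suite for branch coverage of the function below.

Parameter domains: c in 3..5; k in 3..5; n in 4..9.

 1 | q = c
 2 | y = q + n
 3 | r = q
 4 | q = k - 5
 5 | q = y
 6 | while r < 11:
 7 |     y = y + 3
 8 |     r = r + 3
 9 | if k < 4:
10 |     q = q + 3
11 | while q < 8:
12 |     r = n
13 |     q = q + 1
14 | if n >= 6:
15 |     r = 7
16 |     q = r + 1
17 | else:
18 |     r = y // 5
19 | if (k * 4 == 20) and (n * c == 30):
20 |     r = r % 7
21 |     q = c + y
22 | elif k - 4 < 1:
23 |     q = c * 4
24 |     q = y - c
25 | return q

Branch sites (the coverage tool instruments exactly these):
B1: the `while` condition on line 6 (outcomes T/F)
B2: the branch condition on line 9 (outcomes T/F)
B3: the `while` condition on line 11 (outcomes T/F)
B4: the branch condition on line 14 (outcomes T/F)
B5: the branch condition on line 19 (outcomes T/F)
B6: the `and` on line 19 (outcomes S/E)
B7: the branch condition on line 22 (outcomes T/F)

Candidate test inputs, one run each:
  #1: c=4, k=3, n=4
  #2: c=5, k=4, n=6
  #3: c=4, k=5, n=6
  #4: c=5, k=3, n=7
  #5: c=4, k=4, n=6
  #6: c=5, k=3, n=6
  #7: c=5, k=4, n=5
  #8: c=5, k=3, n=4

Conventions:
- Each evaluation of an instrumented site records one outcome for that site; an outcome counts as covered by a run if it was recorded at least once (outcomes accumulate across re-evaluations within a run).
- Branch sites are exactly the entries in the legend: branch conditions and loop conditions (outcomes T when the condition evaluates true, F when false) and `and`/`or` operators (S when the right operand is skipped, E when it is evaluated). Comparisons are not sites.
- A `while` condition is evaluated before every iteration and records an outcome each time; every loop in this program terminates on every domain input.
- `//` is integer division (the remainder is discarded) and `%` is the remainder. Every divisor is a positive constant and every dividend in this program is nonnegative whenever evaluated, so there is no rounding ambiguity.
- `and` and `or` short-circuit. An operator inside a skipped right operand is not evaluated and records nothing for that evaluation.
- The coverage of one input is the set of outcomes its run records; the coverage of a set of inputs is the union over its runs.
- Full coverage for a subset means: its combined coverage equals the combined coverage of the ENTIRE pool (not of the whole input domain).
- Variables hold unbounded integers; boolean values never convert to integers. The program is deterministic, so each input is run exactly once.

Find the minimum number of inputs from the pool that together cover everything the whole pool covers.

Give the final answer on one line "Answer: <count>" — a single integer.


input #1, c=4, k=3, n=4: events B1->T, B1->T, B1->T, B1->F, B2->T, B3->F, B4->F, B6->S, B5->F, B7->T; outcomes B1=T, B1=F, B2=T, B3=F, B4=F, B5=F, B6=S, B7=T
input #2, c=5, k=4, n=6: events B1->T, B1->T, B1->F, B2->F, B3->F, B4->T, B6->S, B5->F, B7->T; outcomes B1=T, B1=F, B2=F, B3=F, B4=T, B5=F, B6=S, B7=T
input #3, c=4, k=5, n=6: events B1->T, B1->T, B1->T, B1->F, B2->F, B3->F, B4->T, B6->E, B5->F, B7->F; outcomes B1=T, B1=F, B2=F, B3=F, B4=T, B5=F, B6=E, B7=F
input #4, c=5, k=3, n=7: events B1->T, B1->T, B1->F, B2->T, B3->F, B4->T, B6->S, B5->F, B7->T; outcomes B1=T, B1=F, B2=T, B3=F, B4=T, B5=F, B6=S, B7=T
input #5, c=4, k=4, n=6: events B1->T, B1->T, B1->T, B1->F, B2->F, B3->F, B4->T, B6->S, B5->F, B7->T; outcomes B1=T, B1=F, B2=F, B3=F, B4=T, B5=F, B6=S, B7=T
input #6, c=5, k=3, n=6: events B1->T, B1->T, B1->F, B2->T, B3->F, B4->T, B6->S, B5->F, B7->T; outcomes B1=T, B1=F, B2=T, B3=F, B4=T, B5=F, B6=S, B7=T
input #7, c=5, k=4, n=5: events B1->T, B1->T, B1->F, B2->F, B3->F, B4->F, B6->S, B5->F, B7->T; outcomes B1=T, B1=F, B2=F, B3=F, B4=F, B5=F, B6=S, B7=T
input #8, c=5, k=3, n=4: events B1->T, B1->T, B1->F, B2->T, B3->F, B4->F, B6->S, B5->F, B7->T; outcomes B1=T, B1=F, B2=T, B3=F, B4=F, B5=F, B6=S, B7=T
union over all inputs: B1=T, B1=F, B2=T, B2=F, B3=F, B4=T, B4=F, B5=F, B6=S, B6=E, B7=T, B7=F (12 outcomes)
size 1 is not enough: best union over all size-1 subsets is 8/12
at size 2, {1, 3} reaches all 12 outcomes; every lexicographically earlier size-2 subset fails
Answer: 2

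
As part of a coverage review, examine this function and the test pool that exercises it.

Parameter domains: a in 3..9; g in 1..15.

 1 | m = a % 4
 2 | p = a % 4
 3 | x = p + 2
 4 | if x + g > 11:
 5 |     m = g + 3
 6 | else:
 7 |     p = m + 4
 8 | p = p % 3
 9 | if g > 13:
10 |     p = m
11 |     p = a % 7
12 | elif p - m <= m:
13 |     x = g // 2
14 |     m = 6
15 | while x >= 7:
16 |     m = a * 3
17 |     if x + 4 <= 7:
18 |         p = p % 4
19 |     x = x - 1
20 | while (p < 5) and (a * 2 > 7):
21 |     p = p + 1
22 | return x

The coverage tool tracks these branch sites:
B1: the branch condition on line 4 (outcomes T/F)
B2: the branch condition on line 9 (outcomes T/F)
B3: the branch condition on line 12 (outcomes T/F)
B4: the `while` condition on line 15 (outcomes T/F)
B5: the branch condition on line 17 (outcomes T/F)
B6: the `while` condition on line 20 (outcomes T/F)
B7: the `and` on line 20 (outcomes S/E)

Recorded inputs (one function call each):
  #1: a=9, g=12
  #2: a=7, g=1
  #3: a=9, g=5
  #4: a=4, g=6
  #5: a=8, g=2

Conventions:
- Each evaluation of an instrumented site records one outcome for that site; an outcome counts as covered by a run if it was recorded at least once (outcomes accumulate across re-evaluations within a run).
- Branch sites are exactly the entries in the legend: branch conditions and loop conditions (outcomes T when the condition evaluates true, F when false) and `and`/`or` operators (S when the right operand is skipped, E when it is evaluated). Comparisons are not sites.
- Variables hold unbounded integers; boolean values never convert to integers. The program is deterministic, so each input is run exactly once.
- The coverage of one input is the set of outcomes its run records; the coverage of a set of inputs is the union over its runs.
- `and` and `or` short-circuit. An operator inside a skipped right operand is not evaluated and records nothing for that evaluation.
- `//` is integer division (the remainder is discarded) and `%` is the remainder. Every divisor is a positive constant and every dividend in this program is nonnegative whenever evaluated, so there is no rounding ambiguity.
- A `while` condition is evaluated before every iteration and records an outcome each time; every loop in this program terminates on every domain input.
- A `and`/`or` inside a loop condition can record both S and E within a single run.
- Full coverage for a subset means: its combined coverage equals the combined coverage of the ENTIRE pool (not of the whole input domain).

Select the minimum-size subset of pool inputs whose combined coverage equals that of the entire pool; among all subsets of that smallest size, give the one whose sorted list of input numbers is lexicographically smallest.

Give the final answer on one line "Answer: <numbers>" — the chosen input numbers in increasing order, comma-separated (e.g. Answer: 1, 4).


#1 (a=9, g=12) -> B1->T, B2->F, B3->T, B4->F, B7->E, B6->T, B7->E, B6->T, B7->E, B6->T, B7->E, B6->T, B7->S, B6->F; covered: B1=T, B2=F, B3=T, B4=F, B6=T, B6=F, B7=S, B7=E
#2 (a=7, g=1) -> B1->F, B2->F, B3->T, B4->F, B7->E, B6->T, B7->E, B6->T, B7->E, B6->T, B7->E, B6->T, B7->S, B6->F; covered: B1=F, B2=F, B3=T, B4=F, B6=T, B6=F, B7=S, B7=E
#3 (a=9, g=5) -> B1->F, B2->F, B3->T, B4->F, B7->E, B6->T, B7->E, B6->T, B7->E, B6->T, B7->S, B6->F; covered: B1=F, B2=F, B3=T, B4=F, B6=T, B6=F, B7=S, B7=E
#4 (a=4, g=6) -> B1->F, B2->F, B3->F, B4->F, B7->E, B6->T, B7->E, B6->T, B7->E, B6->T, B7->E, B6->T, B7->S, B6->F; covered: B1=F, B2=F, B3=F, B4=F, B6=T, B6=F, B7=S, B7=E
#5 (a=8, g=2) -> B1->F, B2->F, B3->F, B4->F, B7->E, B6->T, B7->E, B6->T, B7->E, B6->T, B7->E, B6->T, B7->S, B6->F; covered: B1=F, B2=F, B3=F, B4=F, B6=T, B6=F, B7=S, B7=E
the full pool covers 10 outcomes: B1=T, B1=F, B2=F, B3=T, B3=F, B4=F, B6=T, B6=F, B7=S, B7=E
every size-1 subset falls short of the 10 outcomes (best: 8/10)
inputs {1, 4} (size 2) cover everything; no size-2 subset with a lexicographically smaller index list covers all 10
Answer: 1, 4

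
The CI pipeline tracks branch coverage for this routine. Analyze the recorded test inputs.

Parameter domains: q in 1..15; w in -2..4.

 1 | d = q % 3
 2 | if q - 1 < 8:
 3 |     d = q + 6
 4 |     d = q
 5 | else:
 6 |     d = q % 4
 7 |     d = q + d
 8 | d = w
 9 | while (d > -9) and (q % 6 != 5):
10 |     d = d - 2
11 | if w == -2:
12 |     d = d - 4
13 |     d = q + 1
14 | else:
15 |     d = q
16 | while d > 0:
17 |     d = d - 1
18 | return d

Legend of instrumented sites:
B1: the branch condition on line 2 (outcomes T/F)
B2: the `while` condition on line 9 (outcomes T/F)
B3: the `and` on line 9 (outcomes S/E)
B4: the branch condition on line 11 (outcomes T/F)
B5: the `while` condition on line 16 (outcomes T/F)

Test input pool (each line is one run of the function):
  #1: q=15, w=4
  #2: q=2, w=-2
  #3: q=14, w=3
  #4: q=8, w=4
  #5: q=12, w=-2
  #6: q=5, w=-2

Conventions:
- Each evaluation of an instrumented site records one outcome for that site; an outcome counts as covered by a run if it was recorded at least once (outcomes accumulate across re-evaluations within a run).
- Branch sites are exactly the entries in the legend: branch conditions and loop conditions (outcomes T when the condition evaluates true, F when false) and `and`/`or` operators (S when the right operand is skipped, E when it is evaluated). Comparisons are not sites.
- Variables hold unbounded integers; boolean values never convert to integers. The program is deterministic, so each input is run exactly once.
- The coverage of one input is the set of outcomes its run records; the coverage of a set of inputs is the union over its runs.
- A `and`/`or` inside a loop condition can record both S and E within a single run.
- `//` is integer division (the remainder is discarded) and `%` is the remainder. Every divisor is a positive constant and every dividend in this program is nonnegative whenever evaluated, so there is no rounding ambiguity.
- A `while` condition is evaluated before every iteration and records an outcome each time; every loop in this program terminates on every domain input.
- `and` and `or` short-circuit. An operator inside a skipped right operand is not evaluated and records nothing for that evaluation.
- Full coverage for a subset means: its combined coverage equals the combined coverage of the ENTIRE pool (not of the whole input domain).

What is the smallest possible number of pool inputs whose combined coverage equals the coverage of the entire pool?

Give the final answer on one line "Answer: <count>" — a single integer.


run #1 (q=15, w=4) runs B1->F, B3->E, B2->T, B3->E, B2->T, B3->E, B2->T, B3->E, B2->T, B3->E, B2->T, B3->E, B2->T, B3->E, ...; records B1=F, B2=T, B2=F, B3=S, B3=E, B4=F, B5=T, B5=F
run #2 (q=2, w=-2) runs B1->T, B3->E, B2->T, B3->E, B2->T, B3->E, B2->T, B3->E, B2->T, B3->S, B2->F, B4->T, B5->T, B5->T, ...; records B1=T, B2=T, B2=F, B3=S, B3=E, B4=T, B5=T, B5=F
run #3 (q=14, w=3) runs B1->F, B3->E, B2->T, B3->E, B2->T, B3->E, B2->T, B3->E, B2->T, B3->E, B2->T, B3->E, B2->T, B3->S, ...; records B1=F, B2=T, B2=F, B3=S, B3=E, B4=F, B5=T, B5=F
run #4 (q=8, w=4) runs B1->T, B3->E, B2->T, B3->E, B2->T, B3->E, B2->T, B3->E, B2->T, B3->E, B2->T, B3->E, B2->T, B3->E, ...; records B1=T, B2=T, B2=F, B3=S, B3=E, B4=F, B5=T, B5=F
run #5 (q=12, w=-2) runs B1->F, B3->E, B2->T, B3->E, B2->T, B3->E, B2->T, B3->E, B2->T, B3->S, B2->F, B4->T, B5->T, B5->T, ...; records B1=F, B2=T, B2=F, B3=S, B3=E, B4=T, B5=T, B5=F
run #6 (q=5, w=-2) runs B1->T, B3->E, B2->F, B4->T, B5->T, B5->T, B5->T, B5->T, B5->T, B5->T, B5->F; records B1=T, B2=F, B3=E, B4=T, B5=T, B5=F
the full pool covers 10 outcomes: B1=T, B1=F, B2=T, B2=F, B3=S, B3=E, B4=T, B4=F, B5=T, B5=F
size 1 is not enough: best union over all size-1 subsets is 8/10
inputs {1, 2} (size 2) cover everything; no size-2 subset with a lexicographically smaller index list covers all 10
Answer: 2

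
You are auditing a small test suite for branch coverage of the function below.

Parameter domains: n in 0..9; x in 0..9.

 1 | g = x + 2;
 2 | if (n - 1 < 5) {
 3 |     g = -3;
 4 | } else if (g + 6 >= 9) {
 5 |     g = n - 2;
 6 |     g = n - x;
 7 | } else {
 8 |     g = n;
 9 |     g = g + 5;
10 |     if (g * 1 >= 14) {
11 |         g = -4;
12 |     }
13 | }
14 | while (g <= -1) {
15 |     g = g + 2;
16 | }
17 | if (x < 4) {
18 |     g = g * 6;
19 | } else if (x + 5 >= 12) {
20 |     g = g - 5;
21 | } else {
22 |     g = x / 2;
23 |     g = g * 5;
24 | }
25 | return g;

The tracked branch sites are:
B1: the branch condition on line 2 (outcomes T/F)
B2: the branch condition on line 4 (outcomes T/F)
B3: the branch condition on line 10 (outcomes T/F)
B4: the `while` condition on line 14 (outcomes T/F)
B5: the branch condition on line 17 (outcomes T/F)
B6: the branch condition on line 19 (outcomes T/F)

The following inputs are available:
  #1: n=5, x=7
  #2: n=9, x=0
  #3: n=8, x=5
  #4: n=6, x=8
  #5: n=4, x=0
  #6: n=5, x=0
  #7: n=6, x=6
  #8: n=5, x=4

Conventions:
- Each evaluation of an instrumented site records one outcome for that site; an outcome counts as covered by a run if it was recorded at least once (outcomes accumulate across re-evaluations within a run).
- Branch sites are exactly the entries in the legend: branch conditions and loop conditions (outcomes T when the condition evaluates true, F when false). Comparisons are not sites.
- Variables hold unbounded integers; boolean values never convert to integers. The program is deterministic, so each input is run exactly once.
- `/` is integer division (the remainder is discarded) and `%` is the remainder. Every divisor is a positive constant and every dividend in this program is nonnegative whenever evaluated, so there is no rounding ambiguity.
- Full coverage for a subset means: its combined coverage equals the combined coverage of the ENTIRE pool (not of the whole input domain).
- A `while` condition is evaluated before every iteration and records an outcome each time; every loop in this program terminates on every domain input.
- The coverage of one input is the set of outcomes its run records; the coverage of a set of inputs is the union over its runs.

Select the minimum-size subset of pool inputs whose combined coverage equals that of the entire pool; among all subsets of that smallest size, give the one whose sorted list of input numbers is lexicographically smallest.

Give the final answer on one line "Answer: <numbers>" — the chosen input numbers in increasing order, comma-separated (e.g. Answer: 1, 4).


test 1 (n=5, x=7) fires B1->T, B4->T, B4->T, B4->F, B5->F, B6->T; hits B1=T, B4=T, B4=F, B5=F, B6=T
test 2 (n=9, x=0) fires B1->F, B2->F, B3->T, B4->T, B4->T, B4->F, B5->T; hits B1=F, B2=F, B3=T, B4=T, B4=F, B5=T
test 3 (n=8, x=5) fires B1->F, B2->T, B4->F, B5->F, B6->F; hits B1=F, B2=T, B4=F, B5=F, B6=F
test 4 (n=6, x=8) fires B1->F, B2->T, B4->T, B4->F, B5->F, B6->T; hits B1=F, B2=T, B4=T, B4=F, B5=F, B6=T
test 5 (n=4, x=0) fires B1->T, B4->T, B4->T, B4->F, B5->T; hits B1=T, B4=T, B4=F, B5=T
test 6 (n=5, x=0) fires B1->T, B4->T, B4->T, B4->F, B5->T; hits B1=T, B4=T, B4=F, B5=T
test 7 (n=6, x=6) fires B1->F, B2->T, B4->F, B5->F, B6->F; hits B1=F, B2=T, B4=F, B5=F, B6=F
test 8 (n=5, x=4) fires B1->T, B4->T, B4->T, B4->F, B5->F, B6->F; hits B1=T, B4=T, B4=F, B5=F, B6=F
the full pool covers 11 outcomes: B1=T, B1=F, B2=T, B2=F, B3=T, B4=T, B4=F, B5=T, B5=F, B6=T, B6=F
size 1 is not enough: best union over all size-1 subsets is 6/11
size 2 is not enough: best union over all size-2 subsets is 9/11
inputs {1, 2, 3} (size 3) cover everything; no size-3 subset with a lexicographically smaller index list covers all 11
Answer: 1, 2, 3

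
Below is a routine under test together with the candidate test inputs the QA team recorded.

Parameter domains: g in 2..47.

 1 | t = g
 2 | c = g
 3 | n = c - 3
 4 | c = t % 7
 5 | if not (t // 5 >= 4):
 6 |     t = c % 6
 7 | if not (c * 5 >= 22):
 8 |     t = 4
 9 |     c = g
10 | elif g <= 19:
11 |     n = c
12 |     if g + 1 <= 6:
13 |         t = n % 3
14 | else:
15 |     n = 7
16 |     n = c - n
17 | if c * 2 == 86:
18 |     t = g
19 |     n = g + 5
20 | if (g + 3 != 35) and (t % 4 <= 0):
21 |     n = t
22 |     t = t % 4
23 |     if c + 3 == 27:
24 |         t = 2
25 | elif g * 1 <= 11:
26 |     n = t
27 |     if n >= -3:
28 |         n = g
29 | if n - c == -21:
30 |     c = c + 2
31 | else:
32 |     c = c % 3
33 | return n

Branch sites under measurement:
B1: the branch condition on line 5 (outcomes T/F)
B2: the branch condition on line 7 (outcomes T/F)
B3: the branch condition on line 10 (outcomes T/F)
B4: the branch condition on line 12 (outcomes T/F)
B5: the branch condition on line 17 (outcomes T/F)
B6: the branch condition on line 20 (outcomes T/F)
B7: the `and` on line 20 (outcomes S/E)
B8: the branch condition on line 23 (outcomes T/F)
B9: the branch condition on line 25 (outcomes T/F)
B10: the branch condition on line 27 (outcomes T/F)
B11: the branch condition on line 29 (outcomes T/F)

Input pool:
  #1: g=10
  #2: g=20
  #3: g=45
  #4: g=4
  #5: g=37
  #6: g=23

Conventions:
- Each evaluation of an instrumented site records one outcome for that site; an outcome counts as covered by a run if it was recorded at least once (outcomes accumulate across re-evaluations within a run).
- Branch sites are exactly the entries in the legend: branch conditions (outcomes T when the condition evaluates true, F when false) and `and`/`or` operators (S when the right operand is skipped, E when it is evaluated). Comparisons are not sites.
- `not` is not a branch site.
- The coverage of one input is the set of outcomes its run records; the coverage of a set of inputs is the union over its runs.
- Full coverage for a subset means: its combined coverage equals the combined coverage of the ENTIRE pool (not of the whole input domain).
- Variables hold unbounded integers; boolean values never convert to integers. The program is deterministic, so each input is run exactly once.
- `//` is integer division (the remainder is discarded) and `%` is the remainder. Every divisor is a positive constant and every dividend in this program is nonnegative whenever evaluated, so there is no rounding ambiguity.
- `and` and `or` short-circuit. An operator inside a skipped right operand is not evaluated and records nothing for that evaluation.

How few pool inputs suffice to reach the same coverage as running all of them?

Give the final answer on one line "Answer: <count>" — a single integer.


input #1, g=10: outcomes B1=T, B2=T, B5=F, B6=T, B7=E, B8=F, B11=F
input #2, g=20: outcomes B1=F, B2=F, B3=F, B5=F, B6=T, B7=E, B8=F, B11=F
input #3, g=45: outcomes B1=F, B2=T, B5=F, B6=T, B7=E, B8=F, B11=F
input #4, g=4: outcomes B1=T, B2=T, B5=F, B6=T, B7=E, B8=F, B11=F
input #5, g=37: outcomes B1=F, B2=T, B5=F, B6=T, B7=E, B8=F, B11=F
input #6, g=23: outcomes B1=F, B2=T, B5=F, B6=T, B7=E, B8=F, B11=F
the full pool covers 10 outcomes: B1=T, B1=F, B2=T, B2=F, B3=F, B5=F, B6=T, B7=E, B8=F, B11=F
checked all size-1 subsets: none covers 10 outcomes (max 8/10)
the canonical winner is {1, 2}: size 2, full 10-outcome coverage, earliest index list among size-2 covers
Answer: 2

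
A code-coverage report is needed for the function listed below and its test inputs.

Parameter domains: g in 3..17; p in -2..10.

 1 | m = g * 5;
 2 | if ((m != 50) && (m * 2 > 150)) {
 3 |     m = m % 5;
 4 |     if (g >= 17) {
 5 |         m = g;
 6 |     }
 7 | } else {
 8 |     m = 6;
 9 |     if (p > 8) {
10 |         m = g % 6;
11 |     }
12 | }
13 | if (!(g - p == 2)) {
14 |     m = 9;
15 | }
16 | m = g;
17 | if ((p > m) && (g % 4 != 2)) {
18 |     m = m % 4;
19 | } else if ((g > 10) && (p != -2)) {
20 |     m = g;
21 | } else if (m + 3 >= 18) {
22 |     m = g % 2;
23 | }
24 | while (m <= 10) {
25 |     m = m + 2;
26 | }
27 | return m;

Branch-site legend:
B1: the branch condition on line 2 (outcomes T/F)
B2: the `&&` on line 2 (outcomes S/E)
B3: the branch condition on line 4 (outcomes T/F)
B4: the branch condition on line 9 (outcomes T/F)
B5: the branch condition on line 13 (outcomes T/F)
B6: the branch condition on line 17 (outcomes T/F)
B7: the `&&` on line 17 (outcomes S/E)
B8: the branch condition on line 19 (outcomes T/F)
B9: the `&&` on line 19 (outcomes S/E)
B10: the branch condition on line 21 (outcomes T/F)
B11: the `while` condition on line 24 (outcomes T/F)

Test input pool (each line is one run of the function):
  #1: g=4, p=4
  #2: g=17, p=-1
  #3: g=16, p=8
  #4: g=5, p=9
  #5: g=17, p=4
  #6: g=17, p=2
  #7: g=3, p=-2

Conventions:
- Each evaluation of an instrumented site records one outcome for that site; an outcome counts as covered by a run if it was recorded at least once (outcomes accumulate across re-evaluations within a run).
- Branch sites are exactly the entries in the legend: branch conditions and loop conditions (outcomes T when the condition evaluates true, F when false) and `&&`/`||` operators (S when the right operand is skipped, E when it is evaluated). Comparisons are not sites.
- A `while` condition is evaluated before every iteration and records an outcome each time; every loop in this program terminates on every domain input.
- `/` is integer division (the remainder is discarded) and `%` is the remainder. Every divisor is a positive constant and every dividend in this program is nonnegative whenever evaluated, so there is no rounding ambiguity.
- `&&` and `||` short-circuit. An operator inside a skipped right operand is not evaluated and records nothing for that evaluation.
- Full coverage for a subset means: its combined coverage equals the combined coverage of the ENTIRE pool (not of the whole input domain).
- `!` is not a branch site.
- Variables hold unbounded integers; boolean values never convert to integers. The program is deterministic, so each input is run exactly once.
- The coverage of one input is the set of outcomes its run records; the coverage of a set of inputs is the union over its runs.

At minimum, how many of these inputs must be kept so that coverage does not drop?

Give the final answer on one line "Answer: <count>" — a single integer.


input #1, g=4, p=4: outcomes B1=F, B2=E, B4=F, B5=T, B6=F, B7=S, B8=F, B9=S, B10=F, B11=T, B11=F
input #2, g=17, p=-1: outcomes B1=T, B2=E, B3=T, B5=T, B6=F, B7=S, B8=T, B9=E, B11=F
input #3, g=16, p=8: outcomes B1=T, B2=E, B3=F, B5=T, B6=F, B7=S, B8=T, B9=E, B11=F
input #4, g=5, p=9: outcomes B1=F, B2=E, B4=T, B5=T, B6=T, B7=E, B11=T, B11=F
input #5, g=17, p=4: outcomes B1=T, B2=E, B3=T, B5=T, B6=F, B7=S, B8=T, B9=E, B11=F
input #6, g=17, p=2: outcomes B1=T, B2=E, B3=T, B5=T, B6=F, B7=S, B8=T, B9=E, B11=F
input #7, g=3, p=-2: outcomes B1=F, B2=E, B4=F, B5=T, B6=F, B7=S, B8=F, B9=S, B10=F, B11=T, B11=F
union over all inputs: B1=T, B1=F, B2=E, B3=T, B3=F, B4=T, B4=F, B5=T, B6=T, B6=F, B7=S, B7=E, B8=T, B8=F, B9=S, B9=E, B10=F, B11=T, B11=F (19 outcomes)
checked all size-1 subsets: none covers 19 outcomes (max 11/19)
checked all size-2 subsets: none covers 19 outcomes (max 15/19)
checked all size-3 subsets: none covers 19 outcomes (max 18/19)
at size 4, {1, 2, 3, 4} reaches all 19 outcomes; every lexicographically earlier size-4 subset fails
Answer: 4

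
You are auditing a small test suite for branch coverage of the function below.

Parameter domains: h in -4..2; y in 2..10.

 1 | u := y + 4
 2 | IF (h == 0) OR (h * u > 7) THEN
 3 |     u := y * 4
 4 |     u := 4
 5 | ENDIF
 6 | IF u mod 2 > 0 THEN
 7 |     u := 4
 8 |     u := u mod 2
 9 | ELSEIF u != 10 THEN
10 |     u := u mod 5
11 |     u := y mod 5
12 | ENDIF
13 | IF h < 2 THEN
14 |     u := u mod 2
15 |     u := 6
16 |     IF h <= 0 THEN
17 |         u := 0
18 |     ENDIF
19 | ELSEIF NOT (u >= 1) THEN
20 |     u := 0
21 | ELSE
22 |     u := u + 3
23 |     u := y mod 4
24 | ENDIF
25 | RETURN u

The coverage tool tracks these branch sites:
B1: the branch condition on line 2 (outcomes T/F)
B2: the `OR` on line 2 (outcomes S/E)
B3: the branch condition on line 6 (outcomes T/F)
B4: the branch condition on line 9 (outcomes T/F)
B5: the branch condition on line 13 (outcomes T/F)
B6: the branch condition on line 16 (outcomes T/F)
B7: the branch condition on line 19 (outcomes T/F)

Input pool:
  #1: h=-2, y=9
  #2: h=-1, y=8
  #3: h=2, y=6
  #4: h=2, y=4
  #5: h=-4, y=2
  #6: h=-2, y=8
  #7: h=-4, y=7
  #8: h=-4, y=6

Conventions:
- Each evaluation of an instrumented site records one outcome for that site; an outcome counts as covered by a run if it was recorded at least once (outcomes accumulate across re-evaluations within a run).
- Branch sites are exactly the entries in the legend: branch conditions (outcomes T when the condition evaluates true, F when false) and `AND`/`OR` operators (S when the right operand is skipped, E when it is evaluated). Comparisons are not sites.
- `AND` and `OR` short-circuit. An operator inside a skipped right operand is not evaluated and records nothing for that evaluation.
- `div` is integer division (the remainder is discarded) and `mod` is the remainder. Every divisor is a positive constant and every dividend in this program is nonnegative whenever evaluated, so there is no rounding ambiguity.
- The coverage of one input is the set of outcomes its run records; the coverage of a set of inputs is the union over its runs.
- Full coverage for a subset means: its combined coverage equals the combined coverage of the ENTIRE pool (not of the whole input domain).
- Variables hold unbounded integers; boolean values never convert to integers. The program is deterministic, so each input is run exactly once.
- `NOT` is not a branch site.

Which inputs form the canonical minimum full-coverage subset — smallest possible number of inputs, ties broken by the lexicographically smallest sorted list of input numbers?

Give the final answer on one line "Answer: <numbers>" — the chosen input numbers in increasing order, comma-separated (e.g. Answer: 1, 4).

#1 (h=-2, y=9) -> covered: B1=F, B2=E, B3=T, B5=T, B6=T
#2 (h=-1, y=8) -> covered: B1=F, B2=E, B3=F, B4=T, B5=T, B6=T
#3 (h=2, y=6) -> covered: B1=T, B2=E, B3=F, B4=T, B5=F, B7=F
#4 (h=2, y=4) -> covered: B1=T, B2=E, B3=F, B4=T, B5=F, B7=F
#5 (h=-4, y=2) -> covered: B1=F, B2=E, B3=F, B4=T, B5=T, B6=T
#6 (h=-2, y=8) -> covered: B1=F, B2=E, B3=F, B4=T, B5=T, B6=T
#7 (h=-4, y=7) -> covered: B1=F, B2=E, B3=T, B5=T, B6=T
#8 (h=-4, y=6) -> covered: B1=F, B2=E, B3=F, B4=F, B5=T, B6=T
the full pool covers 11 outcomes: B1=T, B1=F, B2=E, B3=T, B3=F, B4=T, B4=F, B5=T, B5=F, B6=T, B7=F
checked all size-1 subsets: none covers 11 outcomes (max 6/11)
checked all size-2 subsets: none covers 11 outcomes (max 10/11)
inputs {1, 3, 8} (size 3) cover everything; no size-3 subset with a lexicographically smaller index list covers all 11

Answer: 1, 3, 8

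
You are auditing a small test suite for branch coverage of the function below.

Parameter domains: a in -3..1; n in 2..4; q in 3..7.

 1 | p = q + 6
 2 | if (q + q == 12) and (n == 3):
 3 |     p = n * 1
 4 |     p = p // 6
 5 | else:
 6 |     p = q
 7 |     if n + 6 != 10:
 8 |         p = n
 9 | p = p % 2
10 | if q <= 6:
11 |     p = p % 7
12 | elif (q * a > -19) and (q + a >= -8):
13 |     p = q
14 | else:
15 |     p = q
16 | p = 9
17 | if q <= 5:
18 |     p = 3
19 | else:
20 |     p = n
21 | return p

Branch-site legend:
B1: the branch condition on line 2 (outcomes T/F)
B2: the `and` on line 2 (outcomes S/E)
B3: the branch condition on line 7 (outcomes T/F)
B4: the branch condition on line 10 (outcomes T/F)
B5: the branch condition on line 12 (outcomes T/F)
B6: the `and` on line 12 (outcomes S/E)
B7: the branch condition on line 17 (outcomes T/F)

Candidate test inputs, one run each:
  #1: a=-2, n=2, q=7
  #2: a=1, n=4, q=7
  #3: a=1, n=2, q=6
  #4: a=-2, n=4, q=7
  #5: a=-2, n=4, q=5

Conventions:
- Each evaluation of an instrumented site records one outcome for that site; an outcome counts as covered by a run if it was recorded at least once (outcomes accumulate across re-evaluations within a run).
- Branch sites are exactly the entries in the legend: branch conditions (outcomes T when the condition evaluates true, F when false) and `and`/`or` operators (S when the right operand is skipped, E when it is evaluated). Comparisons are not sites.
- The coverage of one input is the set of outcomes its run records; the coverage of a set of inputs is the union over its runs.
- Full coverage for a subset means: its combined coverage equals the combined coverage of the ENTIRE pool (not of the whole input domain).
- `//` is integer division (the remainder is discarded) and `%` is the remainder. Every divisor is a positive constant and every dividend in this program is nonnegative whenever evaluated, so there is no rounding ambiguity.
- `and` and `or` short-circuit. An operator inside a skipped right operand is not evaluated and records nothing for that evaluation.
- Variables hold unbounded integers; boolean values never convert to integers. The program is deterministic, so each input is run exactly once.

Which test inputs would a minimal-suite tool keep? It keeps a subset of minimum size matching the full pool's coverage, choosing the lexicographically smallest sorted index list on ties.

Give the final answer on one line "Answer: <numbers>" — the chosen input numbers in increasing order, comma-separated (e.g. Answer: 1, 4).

run #1 (a=-2, n=2, q=7) runs B2->S, B1->F, B3->T, B4->F, B6->E, B5->T, B7->F; records B1=F, B2=S, B3=T, B4=F, B5=T, B6=E, B7=F
run #2 (a=1, n=4, q=7) runs B2->S, B1->F, B3->F, B4->F, B6->E, B5->T, B7->F; records B1=F, B2=S, B3=F, B4=F, B5=T, B6=E, B7=F
run #3 (a=1, n=2, q=6) runs B2->E, B1->F, B3->T, B4->T, B7->F; records B1=F, B2=E, B3=T, B4=T, B7=F
run #4 (a=-2, n=4, q=7) runs B2->S, B1->F, B3->F, B4->F, B6->E, B5->T, B7->F; records B1=F, B2=S, B3=F, B4=F, B5=T, B6=E, B7=F
run #5 (a=-2, n=4, q=5) runs B2->S, B1->F, B3->F, B4->T, B7->T; records B1=F, B2=S, B3=F, B4=T, B7=T
pool-wide coverage (11 outcomes): B1=F, B2=S, B2=E, B3=T, B3=F, B4=T, B4=F, B5=T, B6=E, B7=T, B7=F
no size-1 subset reaches all 11 outcomes (best union: 7/11)
no size-2 subset reaches all 11 outcomes (best union: 10/11)
the canonical winner is {1, 3, 5}: size 3, full 11-outcome coverage, earliest index list among size-3 covers

Answer: 1, 3, 5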